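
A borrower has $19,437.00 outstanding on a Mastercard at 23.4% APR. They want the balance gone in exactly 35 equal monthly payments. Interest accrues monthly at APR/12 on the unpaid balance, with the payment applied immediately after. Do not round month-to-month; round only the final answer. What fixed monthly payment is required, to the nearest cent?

Monthly rate r = 23.4%/12 = 1.95% = 0.0195.
Level-payment amortization: P = B₀·r / (1 − (1+r)^(−n)) = 19437.00·0.0195 / (1 − 1.0195^(−35)).
Denominator 1 − (1+r)^(−35) = 0.491317326.
P = 379.022 / 0.491317326 ≈ 771.44.

$771.44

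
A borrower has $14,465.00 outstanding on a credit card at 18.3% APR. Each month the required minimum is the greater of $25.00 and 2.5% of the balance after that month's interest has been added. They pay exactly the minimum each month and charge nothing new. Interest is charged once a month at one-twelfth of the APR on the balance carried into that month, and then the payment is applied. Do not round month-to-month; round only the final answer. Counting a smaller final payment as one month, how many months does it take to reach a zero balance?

325 months

Monthly rate r = 18.3%/12 = 1.525% = 0.01525.
While 2.5% of the post-interest balance exceeds $25.00, each month B ← (B·(1+r))·(1 − 0.025), i.e. B shrinks by the factor (1+r)·0.975 = 0.98987.
This holds for months 1–264. Entering month 265 the balance is $983.58; 2.5% of the post-interest balance is now below $25.00, so the flat $25.00 minimum applies from here.
From month 265 a fixed $25.00 at rate r clears $983.58 in 61 more payments. Total: 264 + 61 = 325 months.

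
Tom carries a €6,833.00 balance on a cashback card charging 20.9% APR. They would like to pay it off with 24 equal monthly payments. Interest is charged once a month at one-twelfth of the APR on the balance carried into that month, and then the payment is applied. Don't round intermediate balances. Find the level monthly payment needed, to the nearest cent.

Monthly rate r = 20.9%/12 = 1.74167% = 0.0174167.
Level-payment amortization: P = B₀·r / (1 − (1+r)^(−n)) = 6833.00·0.0174167 / (1 − 1.01742^(−24)).
Denominator 1 − (1+r)^(−24) = 0.339264478.
P = 119.008 / 0.339264478 ≈ 350.78.

€350.78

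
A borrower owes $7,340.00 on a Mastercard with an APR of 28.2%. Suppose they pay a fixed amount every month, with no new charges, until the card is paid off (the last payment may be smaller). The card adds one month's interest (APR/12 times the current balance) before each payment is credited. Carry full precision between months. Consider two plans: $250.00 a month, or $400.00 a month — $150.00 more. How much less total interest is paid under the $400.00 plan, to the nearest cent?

$2,886.56

Monthly rate r = 28.2%/12 = 2.35% = 0.0235.
At $250.00/mo: n = ⌈−ln(1 − rB₀/P)/ln(1+r)⌉ = 51 payments (last $104.54); total interest = total paid − $7,340.00 = $5,264.54.
At $400.00/mo: 25 payments (last $117.98); total interest $2,377.98.
Interest saved = $5,264.54 − $2,377.98 = $2,886.56.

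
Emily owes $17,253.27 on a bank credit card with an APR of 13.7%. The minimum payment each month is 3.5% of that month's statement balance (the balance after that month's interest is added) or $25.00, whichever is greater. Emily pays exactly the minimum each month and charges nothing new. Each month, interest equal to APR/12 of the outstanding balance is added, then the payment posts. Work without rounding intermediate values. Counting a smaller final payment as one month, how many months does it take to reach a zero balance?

166 months

Monthly rate r = 13.7%/12 = 1.14167% = 0.0114167.
While 3.5% of the post-interest balance exceeds $25.00, each month B ← (B·(1+r))·(1 − 0.035), i.e. B shrinks by the factor (1+r)·0.965 = 0.97602.
This holds for months 1–132. Entering month 133 the balance is $700.25; 3.5% of the post-interest balance is now below $25.00, so the flat $25.00 minimum applies from here.
From month 133 a fixed $25.00 at rate r clears $700.25 in 34 more payments. Total: 132 + 34 = 166 months.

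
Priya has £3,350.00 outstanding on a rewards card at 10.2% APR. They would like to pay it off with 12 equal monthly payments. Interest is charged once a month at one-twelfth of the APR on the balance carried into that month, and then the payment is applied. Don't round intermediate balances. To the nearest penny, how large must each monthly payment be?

Monthly rate r = 10.2%/12 = 0.85% = 0.0085.
Level-payment amortization: P = B₀·r / (1 − (1+r)^(−n)) = 3350.00·0.0085 / (1 − 1.0085^(−12)).
Denominator 1 − (1+r)^(−12) = 0.0965811054.
P = 28.475 / 0.0965811054 ≈ 294.83.

£294.83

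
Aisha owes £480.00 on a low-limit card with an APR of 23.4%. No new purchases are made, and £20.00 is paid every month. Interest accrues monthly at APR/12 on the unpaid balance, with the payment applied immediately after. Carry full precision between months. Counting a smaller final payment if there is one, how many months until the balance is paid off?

Monthly rate r = 23.4%/12 = 1.95% = 0.0195.
Recurrence: B ← B·(1+r) − £20.00.
Month 1: interest £9.36; balance after payment £469.36.
Month 2: interest £9.15; balance after payment £458.51.
Closed form: n = −ln(1 − rB₀/P)/ln(1+r) = −ln(0.532)/ln(1.0195) ≈ 32.679, so the balance reaches zero during payment 33.

33 payments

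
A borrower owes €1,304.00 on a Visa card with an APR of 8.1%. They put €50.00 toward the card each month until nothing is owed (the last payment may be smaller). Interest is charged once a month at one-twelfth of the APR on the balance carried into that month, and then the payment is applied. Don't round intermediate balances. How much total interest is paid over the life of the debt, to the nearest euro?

€135

Monthly rate r = 8.1%/12 = 0.675% = 0.00675.
Payoff takes n = ⌈−ln(1 − rB₀/P)/ln(1+r)⌉ = ⌈28.783⌉ = 29 payments; the last is €39.18.
Total paid = 28·€50.00 + €39.18 = €1,439.18.
Total interest = total paid − principal = €1,439.18 − €1,304.00 = €135.18.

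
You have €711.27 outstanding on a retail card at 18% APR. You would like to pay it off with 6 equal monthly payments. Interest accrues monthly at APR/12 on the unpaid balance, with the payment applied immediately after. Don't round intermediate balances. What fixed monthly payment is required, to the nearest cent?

Monthly rate r = 18%/12 = 1.5% = 0.015.
Level-payment amortization: P = B₀·r / (1 − (1+r)^(−n)) = 711.27·0.015 / (1 − 1.015^(−6)).
Denominator 1 − (1+r)^(−6) = 0.0854578075.
P = 10.669 / 0.0854578075 ≈ 124.85.

€124.85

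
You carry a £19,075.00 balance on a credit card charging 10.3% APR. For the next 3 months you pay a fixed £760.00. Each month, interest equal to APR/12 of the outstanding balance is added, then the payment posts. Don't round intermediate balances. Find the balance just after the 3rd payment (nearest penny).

£17,270.78

Monthly rate r = 10.3%/12 = 0.858333% = 0.00858333.
Each month: B ← B·(1+r) − £760.00.
Month 1: interest £163.73; balance after payment £18,478.73.
Month 2: interest £158.61; balance after payment £17,877.34.
Month 3: interest £153.45; balance after payment £17,270.78.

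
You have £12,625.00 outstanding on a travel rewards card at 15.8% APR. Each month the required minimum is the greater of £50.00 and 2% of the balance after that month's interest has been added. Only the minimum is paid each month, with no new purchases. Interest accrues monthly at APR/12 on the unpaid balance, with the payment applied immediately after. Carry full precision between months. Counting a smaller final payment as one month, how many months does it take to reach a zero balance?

310 months

Monthly rate r = 15.8%/12 = 1.31667% = 0.0131667.
While 2% of the post-interest balance exceeds £50.00, each month B ← (B·(1+r))·(1 − 0.02), i.e. B shrinks by the factor (1+r)·0.98 = 0.9929.
This holds for months 1–230. Entering month 231 the balance is £2,453.77; 2% of the post-interest balance is now below £50.00, so the flat £50.00 minimum applies from here.
From month 231 a fixed £50.00 at rate r clears £2,453.77 in 80 more payments. Total: 230 + 80 = 310 months.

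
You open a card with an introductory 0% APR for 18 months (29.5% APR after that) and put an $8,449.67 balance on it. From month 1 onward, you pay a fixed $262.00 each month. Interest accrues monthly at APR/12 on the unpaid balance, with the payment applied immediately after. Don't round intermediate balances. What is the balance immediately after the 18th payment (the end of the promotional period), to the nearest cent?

Promo months 1–18 at r₀ = 0%/12 = 0; months 19+ at r₁ = 29.5%/12 = 0.0245833.
After month 18 (no interest yet): B = $8,449.67 − 18·$262.00 = $3,733.67.

$3,733.67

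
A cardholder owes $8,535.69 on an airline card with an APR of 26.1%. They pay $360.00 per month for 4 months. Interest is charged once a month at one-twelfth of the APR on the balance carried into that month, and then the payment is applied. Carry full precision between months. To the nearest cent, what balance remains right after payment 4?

Monthly rate r = 26.1%/12 = 2.175% = 0.02175.
Each month: B ← B·(1+r) − $360.00.
Month 1: interest $185.65; balance after payment $8,361.34.
Month 2: interest $181.86; balance after payment $8,183.20.
Month 3: interest $177.98; balance after payment $8,001.19.
Month 4: interest $174.03; balance after payment $7,815.21.

$7,815.21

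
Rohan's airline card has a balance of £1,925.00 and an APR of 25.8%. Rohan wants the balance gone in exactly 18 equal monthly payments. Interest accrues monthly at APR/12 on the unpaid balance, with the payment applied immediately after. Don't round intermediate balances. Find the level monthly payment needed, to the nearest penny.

Monthly rate r = 25.8%/12 = 2.15% = 0.0215.
Level-payment amortization: P = B₀·r / (1 − (1+r)^(−n)) = 1925.00·0.0215 / (1 − 1.0215^(−18)).
Denominator 1 − (1+r)^(−18) = 0.318117849.
P = 41.3875 / 0.318117849 ≈ 130.10.

£130.10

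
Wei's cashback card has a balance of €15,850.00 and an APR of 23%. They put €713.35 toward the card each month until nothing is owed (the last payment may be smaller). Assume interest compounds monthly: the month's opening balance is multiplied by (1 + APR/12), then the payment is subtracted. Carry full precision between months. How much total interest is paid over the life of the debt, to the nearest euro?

€5,001

Monthly rate r = 23%/12 = 1.91667% = 0.0191667.
Payoff takes n = ⌈−ln(1 − rB₀/P)/ln(1+r)⌉ = ⌈29.227⌉ = 30 payments; the last is €163.48.
Total paid = 29·€713.35 + €163.48 = €20,850.63.
Total interest = total paid − principal = €20,850.63 − €15,850.00 = €5,000.63.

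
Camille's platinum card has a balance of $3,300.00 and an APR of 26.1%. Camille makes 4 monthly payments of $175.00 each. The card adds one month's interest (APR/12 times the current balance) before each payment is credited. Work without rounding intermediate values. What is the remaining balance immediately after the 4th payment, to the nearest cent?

$2,873.43

Monthly rate r = 26.1%/12 = 2.175% = 0.02175.
Each month: B ← B·(1+r) − $175.00.
Month 1: interest $71.78; balance after payment $3,196.78.
Month 2: interest $69.53; balance after payment $3,091.30.
Month 3: interest $67.24; balance after payment $2,983.54.
Month 4: interest $64.89; balance after payment $2,873.43.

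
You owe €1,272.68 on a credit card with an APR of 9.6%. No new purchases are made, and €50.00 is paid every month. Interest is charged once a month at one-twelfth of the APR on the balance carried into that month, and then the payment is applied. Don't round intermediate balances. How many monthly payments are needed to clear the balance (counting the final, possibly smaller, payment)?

29 payments

Monthly rate r = 9.6%/12 = 0.8% = 0.008.
Recurrence: B ← B·(1+r) − €50.00.
Month 1: interest €10.18; balance after payment €1,232.86.
Month 2: interest €9.86; balance after payment €1,192.72.
Closed form: n = −ln(1 − rB₀/P)/ln(1+r) = −ln(0.79637)/ln(1.008) ≈ 28.575, so the balance reaches zero during payment 29.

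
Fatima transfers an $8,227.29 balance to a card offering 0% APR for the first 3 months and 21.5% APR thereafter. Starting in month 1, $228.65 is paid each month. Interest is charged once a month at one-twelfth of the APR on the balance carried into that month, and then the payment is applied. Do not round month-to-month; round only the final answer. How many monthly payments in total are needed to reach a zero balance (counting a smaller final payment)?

54 payments

Promo months 1–3 at r₀ = 0%/12 = 0; months 4+ at r₁ = 21.5%/12 = 0.0179167.
After month 3 (no interest yet): B = $8,227.29 − 3·$228.65 = $7,541.34.
Then at r₁ with $228.65/mo: n₂ = −ln(1 − r₁·B/P)/ln(1+r₁) ≈ 50.34 → 51 more payments.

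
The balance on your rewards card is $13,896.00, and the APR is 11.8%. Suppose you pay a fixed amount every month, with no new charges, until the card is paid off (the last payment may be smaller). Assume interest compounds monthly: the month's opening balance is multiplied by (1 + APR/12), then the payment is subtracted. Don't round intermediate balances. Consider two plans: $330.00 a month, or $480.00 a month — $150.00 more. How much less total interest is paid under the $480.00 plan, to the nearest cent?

$1,593.76

Monthly rate r = 11.8%/12 = 0.983333% = 0.00983333.
At $330.00/mo: n = ⌈−ln(1 − rB₀/P)/ln(1+r)⌉ = 55 payments (last $207.89); total interest = total paid − $13,896.00 = $4,131.89.
At $480.00/mo: 35 payments (last $114.13); total interest $2,538.13.
Interest saved = $4,131.89 − $2,538.13 = $1,593.76.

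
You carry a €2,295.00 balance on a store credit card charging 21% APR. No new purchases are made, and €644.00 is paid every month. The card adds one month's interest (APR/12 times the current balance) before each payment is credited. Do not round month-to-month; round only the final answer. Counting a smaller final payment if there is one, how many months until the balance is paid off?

4 months

Monthly rate r = 21%/12 = 1.75% = 0.0175.
Recurrence: B ← B·(1+r) − €644.00.
Month 1: interest €40.16; balance after payment €1,691.16.
Month 2: interest €29.60; balance after payment €1,076.76.
Month 3: interest €18.84; balance after payment €451.60.
Month 4: interest €7.90; balance after payment €0.00.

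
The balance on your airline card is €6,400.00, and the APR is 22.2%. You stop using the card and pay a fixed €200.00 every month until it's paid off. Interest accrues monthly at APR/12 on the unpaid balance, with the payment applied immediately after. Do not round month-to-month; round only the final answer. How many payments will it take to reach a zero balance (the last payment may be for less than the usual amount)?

Monthly rate r = 22.2%/12 = 1.85% = 0.0185.
Recurrence: B ← B·(1+r) − €200.00.
Month 1: interest €118.40; balance after payment €6,318.40.
Month 2: interest €116.89; balance after payment €6,235.29.
Closed form: n = −ln(1 − rB₀/P)/ln(1+r) = −ln(0.408)/ln(1.0185) ≈ 48.906, so the balance reaches zero during payment 49.

49 payments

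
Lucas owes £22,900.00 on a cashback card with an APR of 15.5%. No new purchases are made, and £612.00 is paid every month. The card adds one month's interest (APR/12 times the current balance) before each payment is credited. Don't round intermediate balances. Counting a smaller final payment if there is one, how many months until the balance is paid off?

Monthly rate r = 15.5%/12 = 1.29167% = 0.0129167.
Recurrence: B ← B·(1+r) − £612.00.
Month 1: interest £295.79; balance after payment £22,583.79.
Month 2: interest £291.71; balance after payment £22,263.50.
Closed form: n = −ln(1 − rB₀/P)/ln(1+r) = −ln(0.51668)/ln(1.01292) ≈ 51.452, so the balance reaches zero during payment 52.

52 months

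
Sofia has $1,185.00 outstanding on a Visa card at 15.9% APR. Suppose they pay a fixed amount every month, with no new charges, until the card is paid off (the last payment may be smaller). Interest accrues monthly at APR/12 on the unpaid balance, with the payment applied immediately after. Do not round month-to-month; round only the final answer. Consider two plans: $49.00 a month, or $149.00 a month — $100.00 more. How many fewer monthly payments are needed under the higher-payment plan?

21 fewer payments

Monthly rate r = 15.9%/12 = 1.325% = 0.01325.
At $49.00/mo: n = ⌈−ln(1 − rB₀/P)/ln(1+r)⌉ = 30 payments (last $17.10); total interest = total paid − $1,185.00 = $253.10.
At $149.00/mo: 9 payments (last $68.72); total interest $75.72.
Payments saved = 30 − 9 = 21.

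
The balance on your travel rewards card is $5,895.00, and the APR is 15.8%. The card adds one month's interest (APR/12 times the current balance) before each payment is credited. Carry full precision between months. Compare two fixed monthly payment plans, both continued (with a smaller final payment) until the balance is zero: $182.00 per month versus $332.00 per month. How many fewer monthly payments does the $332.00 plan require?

22 fewer payments

Monthly rate r = 15.8%/12 = 1.31667% = 0.0131667.
At $182.00/mo: n = ⌈−ln(1 − rB₀/P)/ln(1+r)⌉ = 43 payments (last $91.48); total interest = total paid − $5,895.00 = $1,840.48.
At $332.00/mo: 21 payments (last $119.31); total interest $864.31.
Payments saved = 43 − 21 = 22.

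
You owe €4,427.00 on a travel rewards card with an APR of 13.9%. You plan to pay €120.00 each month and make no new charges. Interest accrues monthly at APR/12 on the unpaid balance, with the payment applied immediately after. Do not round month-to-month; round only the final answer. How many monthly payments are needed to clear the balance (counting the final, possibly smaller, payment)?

49 payments

Monthly rate r = 13.9%/12 = 1.15833% = 0.0115833.
Recurrence: B ← B·(1+r) − €120.00.
Month 1: interest €51.28; balance after payment €4,358.28.
Month 2: interest €50.48; balance after payment €4,288.76.
Closed form: n = −ln(1 − rB₀/P)/ln(1+r) = −ln(0.57267)/ln(1.01158) ≈ 48.403, so the balance reaches zero during payment 49.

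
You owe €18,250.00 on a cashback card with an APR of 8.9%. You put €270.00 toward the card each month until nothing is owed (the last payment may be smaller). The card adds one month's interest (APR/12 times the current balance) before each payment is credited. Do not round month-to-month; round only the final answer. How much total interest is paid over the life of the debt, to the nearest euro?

Monthly rate r = 8.9%/12 = 0.741667% = 0.00741667.
Payoff takes n = ⌈−ln(1 − rB₀/P)/ln(1+r)⌉ = ⌈94.160⌉ = 95 payments; the last is €43.25.
Total paid = 94·€270.00 + €43.25 = €25,423.25.
Total interest = total paid − principal = €25,423.25 − €18,250.00 = €7,173.25.

€7,173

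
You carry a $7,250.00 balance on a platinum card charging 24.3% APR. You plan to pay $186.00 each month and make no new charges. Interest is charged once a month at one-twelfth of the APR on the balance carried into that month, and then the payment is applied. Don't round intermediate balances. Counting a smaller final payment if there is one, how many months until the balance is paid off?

Monthly rate r = 24.3%/12 = 2.025% = 0.02025.
Recurrence: B ← B·(1+r) − $186.00.
Month 1: interest $146.81; balance after payment $7,210.81.
Month 2: interest $146.02; balance after payment $7,170.83.
Closed form: n = −ln(1 − rB₀/P)/ln(1+r) = −ln(0.21069)/ln(1.02025) ≈ 77.684, so the balance reaches zero during payment 78.

78 payments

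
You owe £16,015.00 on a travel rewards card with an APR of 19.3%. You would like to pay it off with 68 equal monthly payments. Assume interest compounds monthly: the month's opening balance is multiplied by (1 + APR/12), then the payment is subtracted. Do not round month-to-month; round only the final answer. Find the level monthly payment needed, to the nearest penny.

£389.03

Monthly rate r = 19.3%/12 = 1.60833% = 0.0160833.
Level-payment amortization: P = B₀·r / (1 − (1+r)^(−n)) = 16015.00·0.0160833 / (1 − 1.01608^(−68)).
Denominator 1 − (1+r)^(−68) = 0.662086368.
P = 257.575 / 0.662086368 ≈ 389.03.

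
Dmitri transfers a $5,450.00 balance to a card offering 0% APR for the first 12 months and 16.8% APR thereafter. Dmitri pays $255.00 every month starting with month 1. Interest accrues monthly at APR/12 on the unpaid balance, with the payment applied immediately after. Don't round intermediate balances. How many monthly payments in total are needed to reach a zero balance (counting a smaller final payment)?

23 payments

Promo months 1–12 at r₀ = 0%/12 = 0; months 13+ at r₁ = 16.8%/12 = 0.014.
After month 12 (no interest yet): B = $5,450.00 − 12·$255.00 = $2,390.00.
Then at r₁ with $255.00/mo: n₂ = −ln(1 − r₁·B/P)/ln(1+r₁) ≈ 10.12 → 11 more payments.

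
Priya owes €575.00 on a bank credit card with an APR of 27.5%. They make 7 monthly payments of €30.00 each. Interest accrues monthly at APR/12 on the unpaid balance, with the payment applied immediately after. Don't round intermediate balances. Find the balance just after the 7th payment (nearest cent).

€448.83

Monthly rate r = 27.5%/12 = 2.29167% = 0.0229167.
Each month: B ← B·(1+r) − €30.00.
Month 1: interest €13.18; balance after payment €558.18.
Month 2: interest €12.79; balance after payment €540.97.
Month 3: interest €12.40; balance after payment €523.37.
Month 4: interest €11.99; balance after payment €505.36.
Month 5: interest €11.58; balance after payment €486.94.
Month 6: interest €11.16; balance after payment €468.10.
Month 7: interest €10.73; balance after payment €448.83.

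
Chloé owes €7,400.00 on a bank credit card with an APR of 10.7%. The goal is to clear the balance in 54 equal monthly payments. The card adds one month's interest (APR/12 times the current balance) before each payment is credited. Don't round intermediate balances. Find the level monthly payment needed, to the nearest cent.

€173.26

Monthly rate r = 10.7%/12 = 0.891667% = 0.00891667.
Level-payment amortization: P = B₀·r / (1 − (1+r)^(−n)) = 7400.00·0.00891667 / (1 − 1.00892^(−54)).
Denominator 1 − (1+r)^(−54) = 0.380824168.
P = 65.9833 / 0.380824168 ≈ 173.26.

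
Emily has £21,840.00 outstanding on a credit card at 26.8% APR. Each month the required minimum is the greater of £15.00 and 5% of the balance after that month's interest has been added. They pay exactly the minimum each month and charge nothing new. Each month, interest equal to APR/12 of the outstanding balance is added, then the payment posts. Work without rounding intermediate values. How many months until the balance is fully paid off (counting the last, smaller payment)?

Monthly rate r = 26.8%/12 = 2.23333% = 0.0223333.
While 5% of the post-interest balance exceeds £15.00, each month B ← (B·(1+r))·(1 − 0.05), i.e. B shrinks by the factor (1+r)·0.95 = 0.97122.
This holds for months 1–148. Entering month 149 the balance is £289.76; 5% of the post-interest balance is now below £15.00, so the flat £15.00 minimum applies from here.
From month 149 a fixed £15.00 at rate r clears £289.76 in 26 more payments. Total: 148 + 26 = 174 months.

174 months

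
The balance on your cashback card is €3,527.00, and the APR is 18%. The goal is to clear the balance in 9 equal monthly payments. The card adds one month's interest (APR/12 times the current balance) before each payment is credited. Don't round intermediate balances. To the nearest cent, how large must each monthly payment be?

€421.86

Monthly rate r = 18%/12 = 1.5% = 0.015.
Level-payment amortization: P = B₀·r / (1 − (1+r)^(−n)) = 3527.00·0.015 / (1 − 1.015^(−9)).
Denominator 1 − (1+r)^(−9) = 0.12540776.
P = 52.905 / 0.12540776 ≈ 421.86.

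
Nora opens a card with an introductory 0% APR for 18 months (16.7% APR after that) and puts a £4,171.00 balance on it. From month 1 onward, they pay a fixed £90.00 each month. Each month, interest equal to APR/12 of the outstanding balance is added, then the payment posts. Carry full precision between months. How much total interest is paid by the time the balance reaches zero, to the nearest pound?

£716

Promo months 1–18 at r₀ = 0%/12 = 0; months 19+ at r₁ = 16.7%/12 = 0.0139167.
After month 18 (no interest yet): B = £4,171.00 − 18·£90.00 = £2,551.00.
Then at r₁ with £90.00/mo: n₂ = −ln(1 − r₁·B/P)/ln(1+r₁) ≈ 36.30 → 37 more payments.
Total paid = 54·£90.00 + £26.76 = £4,886.76; interest = £4,886.76 − £4,171.00 = £715.76.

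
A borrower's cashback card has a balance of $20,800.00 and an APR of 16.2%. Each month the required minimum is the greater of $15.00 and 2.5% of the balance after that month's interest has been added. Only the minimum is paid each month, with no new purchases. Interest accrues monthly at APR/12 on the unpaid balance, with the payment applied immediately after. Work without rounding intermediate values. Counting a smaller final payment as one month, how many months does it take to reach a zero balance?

Monthly rate r = 16.2%/12 = 1.35% = 0.0135.
While 2.5% of the post-interest balance exceeds $15.00, each month B ← (B·(1+r))·(1 − 0.025), i.e. B shrinks by the factor (1+r)·0.975 = 0.98816.
This holds for months 1–299. Entering month 300 the balance is $591.22; 2.5% of the post-interest balance is now below $15.00, so the flat $15.00 minimum applies from here.
From month 300 a fixed $15.00 at rate r clears $591.22 in 57 more payments. Total: 299 + 57 = 356 months.

356 months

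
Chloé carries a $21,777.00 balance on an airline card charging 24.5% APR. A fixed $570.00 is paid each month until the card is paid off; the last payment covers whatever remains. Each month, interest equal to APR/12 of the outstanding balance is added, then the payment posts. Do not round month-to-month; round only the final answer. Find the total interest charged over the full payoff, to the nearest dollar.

Monthly rate r = 24.5%/12 = 2.04167% = 0.0204167.
Payoff takes n = ⌈−ln(1 − rB₀/P)/ln(1+r)⌉ = ⌈74.921⌉ = 75 payments; the last is $525.56.
Total paid = 74·$570.00 + $525.56 = $42,705.56.
Total interest = total paid − principal = $42,705.56 − $21,777.00 = $20,928.56.

$20,929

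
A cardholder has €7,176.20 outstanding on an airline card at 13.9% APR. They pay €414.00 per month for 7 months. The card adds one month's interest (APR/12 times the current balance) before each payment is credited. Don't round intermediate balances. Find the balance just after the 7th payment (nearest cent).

€4,778.01

Monthly rate r = 13.9%/12 = 1.15833% = 0.0115833.
Each month: B ← B·(1+r) − €414.00.
Month 1: interest €83.12; balance after payment €6,845.32.
Month 2: interest €79.29; balance after payment €6,510.62.
Month 3: interest €75.41; balance after payment €6,172.03.
Month 4: interest €71.49; balance after payment €5,829.52.
Month 5: interest €67.53; balance after payment €5,483.05.
Month 6: interest €63.51; balance after payment €5,132.56.
Month 7: interest €59.45; balance after payment €4,778.01.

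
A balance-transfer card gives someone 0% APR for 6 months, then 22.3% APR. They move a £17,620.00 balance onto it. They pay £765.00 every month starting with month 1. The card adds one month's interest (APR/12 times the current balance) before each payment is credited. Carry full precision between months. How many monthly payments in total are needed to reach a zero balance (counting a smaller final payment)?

Promo months 1–6 at r₀ = 0%/12 = 0; months 7+ at r₁ = 22.3%/12 = 0.0185833.
After month 6 (no interest yet): B = £17,620.00 − 6·£765.00 = £13,030.00.
Then at r₁ with £765.00/mo: n₂ = −ln(1 − r₁·B/P)/ln(1+r₁) ≈ 20.67 → 21 more payments.

27 months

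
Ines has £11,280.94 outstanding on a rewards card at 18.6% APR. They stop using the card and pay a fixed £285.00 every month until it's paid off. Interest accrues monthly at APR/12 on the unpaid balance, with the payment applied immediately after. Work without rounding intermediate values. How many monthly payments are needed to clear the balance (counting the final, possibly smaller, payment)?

Monthly rate r = 18.6%/12 = 1.55% = 0.0155.
Recurrence: B ← B·(1+r) − £285.00.
Month 1: interest £174.85; balance after payment £11,170.79.
Month 2: interest £173.15; balance after payment £11,058.94.
Closed form: n = −ln(1 − rB₀/P)/ln(1+r) = −ln(0.38648)/ln(1.0155) ≈ 61.809, so the balance reaches zero during payment 62.

62 payments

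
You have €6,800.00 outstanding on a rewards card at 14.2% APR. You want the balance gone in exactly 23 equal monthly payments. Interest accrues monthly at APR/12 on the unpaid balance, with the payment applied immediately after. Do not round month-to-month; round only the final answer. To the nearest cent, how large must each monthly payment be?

€339.44

Monthly rate r = 14.2%/12 = 1.18333% = 0.0118333.
Level-payment amortization: P = B₀·r / (1 − (1+r)^(−n)) = 6800.00·0.0118333 / (1 − 1.01183^(−23)).
Denominator 1 − (1+r)^(−23) = 0.237054699.
P = 80.4667 / 0.237054699 ≈ 339.44.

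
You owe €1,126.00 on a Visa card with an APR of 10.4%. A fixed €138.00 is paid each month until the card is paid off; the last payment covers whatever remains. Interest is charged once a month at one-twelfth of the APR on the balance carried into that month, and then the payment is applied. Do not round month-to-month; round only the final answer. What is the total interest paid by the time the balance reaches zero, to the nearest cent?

€47.00

Monthly rate r = 10.4%/12 = 0.866667% = 0.00866667.
Payoff takes n = ⌈−ln(1 − rB₀/P)/ln(1+r)⌉ = ⌈8.499⌉ = 9 payments; the last is €69.00.
Total paid = 8·€138.00 + €69.00 = €1,173.00.
Total interest = total paid − principal = €1,173.00 − €1,126.00 = €47.00.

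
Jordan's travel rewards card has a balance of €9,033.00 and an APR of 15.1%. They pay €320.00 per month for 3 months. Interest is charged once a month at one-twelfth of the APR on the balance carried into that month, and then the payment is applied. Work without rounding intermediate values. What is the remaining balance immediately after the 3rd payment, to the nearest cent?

Monthly rate r = 15.1%/12 = 1.25833% = 0.0125833.
Each month: B ← B·(1+r) − €320.00.
Month 1: interest €113.67; balance after payment €8,826.67.
Month 2: interest €111.07; balance after payment €8,617.73.
Month 3: interest €108.44; balance after payment €8,406.17.

€8,406.17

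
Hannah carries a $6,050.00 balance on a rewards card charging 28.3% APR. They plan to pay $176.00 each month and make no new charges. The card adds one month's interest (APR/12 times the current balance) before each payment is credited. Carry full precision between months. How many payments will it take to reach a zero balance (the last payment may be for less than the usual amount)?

72 payments

Monthly rate r = 28.3%/12 = 2.35833% = 0.0235833.
Recurrence: B ← B·(1+r) − $176.00.
Month 1: interest $142.68; balance after payment $6,016.68.
Month 2: interest $141.89; balance after payment $5,982.57.
Closed form: n = −ln(1 − rB₀/P)/ln(1+r) = −ln(0.18932)/ln(1.02358) ≈ 71.400, so the balance reaches zero during payment 72.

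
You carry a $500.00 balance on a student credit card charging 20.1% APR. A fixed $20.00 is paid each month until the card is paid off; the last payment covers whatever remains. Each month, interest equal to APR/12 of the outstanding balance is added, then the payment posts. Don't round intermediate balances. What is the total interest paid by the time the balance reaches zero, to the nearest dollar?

Monthly rate r = 20.1%/12 = 1.675% = 0.01675.
Payoff takes n = ⌈−ln(1 − rB₀/P)/ln(1+r)⌉ = ⌈32.663⌉ = 33 payments; the last is $13.30.
Total paid = 32·$20.00 + $13.30 = $653.30.
Total interest = total paid − principal = $653.30 − $500.00 = $153.30.

$153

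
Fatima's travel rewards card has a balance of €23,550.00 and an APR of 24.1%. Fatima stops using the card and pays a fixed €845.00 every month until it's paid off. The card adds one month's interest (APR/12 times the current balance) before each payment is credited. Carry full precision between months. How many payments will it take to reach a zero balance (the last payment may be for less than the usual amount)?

42 payments

Monthly rate r = 24.1%/12 = 2.00833% = 0.0200833.
Recurrence: B ← B·(1+r) − €845.00.
Month 1: interest €472.96; balance after payment €23,177.96.
Month 2: interest €465.49; balance after payment €22,798.45.
Closed form: n = −ln(1 − rB₀/P)/ln(1+r) = −ln(0.44028)/ln(1.02008) ≈ 41.256, so the balance reaches zero during payment 42.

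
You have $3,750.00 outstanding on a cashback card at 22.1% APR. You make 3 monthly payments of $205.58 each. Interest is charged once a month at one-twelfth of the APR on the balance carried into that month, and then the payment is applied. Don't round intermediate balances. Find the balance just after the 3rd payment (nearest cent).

$3,332.86

Monthly rate r = 22.1%/12 = 1.84167% = 0.0184167.
Each month: B ← B·(1+r) − $205.58.
Month 1: interest $69.06; balance after payment $3,613.48.
Month 2: interest $66.55; balance after payment $3,474.45.
Month 3: interest $63.99; balance after payment $3,332.86.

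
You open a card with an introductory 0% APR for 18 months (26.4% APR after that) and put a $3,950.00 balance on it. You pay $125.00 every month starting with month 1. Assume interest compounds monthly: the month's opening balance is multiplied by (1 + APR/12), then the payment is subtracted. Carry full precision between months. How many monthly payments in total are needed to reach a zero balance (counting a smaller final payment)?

Promo months 1–18 at r₀ = 0%/12 = 0; months 19+ at r₁ = 26.4%/12 = 0.022.
After month 18 (no interest yet): B = $3,950.00 − 18·$125.00 = $1,700.00.
Then at r₁ with $125.00/mo: n₂ = −ln(1 − r₁·B/P)/ln(1+r₁) ≈ 16.34 → 17 more payments.

35 months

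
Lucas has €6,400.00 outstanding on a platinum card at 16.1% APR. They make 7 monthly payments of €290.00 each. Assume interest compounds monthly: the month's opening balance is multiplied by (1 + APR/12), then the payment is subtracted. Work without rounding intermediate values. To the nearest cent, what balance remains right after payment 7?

Monthly rate r = 16.1%/12 = 1.34167% = 0.0134167.
Each month: B ← B·(1+r) − €290.00.
Month 1: interest €85.87; balance after payment €6,195.87.
Month 2: interest €83.13; balance after payment €5,988.99.
Month 3: interest €80.35; balance after payment €5,779.35.
Month 4: interest €77.54; balance after payment €5,566.89.
Month 5: interest €74.69; balance after payment €5,351.58.
Month 6: interest €71.80; balance after payment €5,133.38.
Month 7: interest €68.87; balance after payment €4,912.25.

€4,912.25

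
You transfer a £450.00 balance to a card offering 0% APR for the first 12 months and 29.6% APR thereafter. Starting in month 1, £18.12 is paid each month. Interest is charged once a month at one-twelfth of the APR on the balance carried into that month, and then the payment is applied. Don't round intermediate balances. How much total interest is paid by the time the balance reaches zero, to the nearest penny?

£50.55

Promo months 1–12 at r₀ = 0%/12 = 0; months 13+ at r₁ = 29.6%/12 = 0.0246667.
After month 12 (no interest yet): B = £450.00 − 12·£18.12 = £232.56.
Then at r₁ with £18.12/mo: n₂ = −ln(1 − r₁·B/P)/ln(1+r₁) ≈ 15.62 → 16 more payments.
Total paid = 27·£18.12 + £11.31 = £500.55; interest = £500.55 − £450.00 = £50.55.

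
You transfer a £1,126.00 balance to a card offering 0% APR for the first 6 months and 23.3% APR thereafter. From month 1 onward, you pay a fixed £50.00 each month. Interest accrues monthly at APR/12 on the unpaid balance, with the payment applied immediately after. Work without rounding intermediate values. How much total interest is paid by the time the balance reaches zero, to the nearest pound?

£180

Promo months 1–6 at r₀ = 0%/12 = 0; months 7+ at r₁ = 23.3%/12 = 0.0194167.
After month 6 (no interest yet): B = £1,126.00 − 6·£50.00 = £826.00.
Then at r₁ with £50.00/mo: n₂ = −ln(1 − r₁·B/P)/ln(1+r₁) ≈ 20.11 → 21 more payments.
Total paid = 26·£50.00 + £5.70 = £1,305.70; interest = £1,305.70 − £1,126.00 = £179.70.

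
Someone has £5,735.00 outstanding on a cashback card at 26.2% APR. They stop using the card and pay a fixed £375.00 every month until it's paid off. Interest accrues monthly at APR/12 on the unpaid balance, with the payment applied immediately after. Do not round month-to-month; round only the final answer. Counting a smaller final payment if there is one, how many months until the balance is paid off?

19 payments

Monthly rate r = 26.2%/12 = 2.18333% = 0.0218333.
Recurrence: B ← B·(1+r) − £375.00.
Month 1: interest £125.21; balance after payment £5,485.21.
Month 2: interest £119.76; balance after payment £5,229.97.
Closed form: n = −ln(1 − rB₀/P)/ln(1+r) = −ln(0.6661)/ln(1.02183) ≈ 18.813, so the balance reaches zero during payment 19.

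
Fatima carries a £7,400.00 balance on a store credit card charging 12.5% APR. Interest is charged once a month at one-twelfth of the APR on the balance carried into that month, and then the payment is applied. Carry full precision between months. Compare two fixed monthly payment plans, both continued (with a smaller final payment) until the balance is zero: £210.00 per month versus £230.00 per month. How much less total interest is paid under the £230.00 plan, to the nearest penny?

£209.06

Monthly rate r = 12.5%/12 = 1.04167% = 0.0104167.
At £210.00/mo: n = ⌈−ln(1 − rB₀/P)/ln(1+r)⌉ = 45 payments (last £28.96); total interest = total paid − £7,400.00 = £1,868.96.
At £230.00/mo: 40 payments (last £89.90); total interest £1,659.90.
Interest saved = £1,868.96 − £1,659.90 = £209.06.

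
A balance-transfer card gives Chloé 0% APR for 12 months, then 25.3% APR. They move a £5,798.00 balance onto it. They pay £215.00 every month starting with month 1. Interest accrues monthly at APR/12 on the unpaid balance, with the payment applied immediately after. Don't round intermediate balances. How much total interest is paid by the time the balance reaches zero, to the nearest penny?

Promo months 1–12 at r₀ = 0%/12 = 0; months 13+ at r₁ = 25.3%/12 = 0.0210833.
After month 12 (no interest yet): B = £5,798.00 − 12·£215.00 = £3,218.00.
Then at r₁ with £215.00/mo: n₂ = −ln(1 − r₁·B/P)/ln(1+r₁) ≈ 18.17 → 19 more payments.
Total paid = 30·£215.00 + £37.47 = £6,487.47; interest = £6,487.47 − £5,798.00 = £689.47.

£689.47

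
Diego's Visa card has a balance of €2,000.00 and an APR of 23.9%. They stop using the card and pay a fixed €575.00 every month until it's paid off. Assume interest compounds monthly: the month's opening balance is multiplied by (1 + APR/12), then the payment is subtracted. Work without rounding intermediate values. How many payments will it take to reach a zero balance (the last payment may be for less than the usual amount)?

4 months

Monthly rate r = 23.9%/12 = 1.99167% = 0.0199167.
Recurrence: B ← B·(1+r) − €575.00.
Month 1: interest €39.83; balance after payment €1,464.83.
Month 2: interest €29.17; balance after payment €919.01.
Month 3: interest €18.30; balance after payment €362.31.
Month 4: interest €7.22; balance after payment €0.00.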